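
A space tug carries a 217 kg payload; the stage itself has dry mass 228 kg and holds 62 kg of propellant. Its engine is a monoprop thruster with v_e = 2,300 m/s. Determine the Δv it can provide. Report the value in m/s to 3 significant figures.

Δv ≈ 300 m/s

m₀ = payload + dry + propellant = 217 + 228 + 62 = 507 kg.
m_f = payload + dry = 217 + 228 = 445 kg.
From the ideal rocket equation, Δv = v_e · ln(m₀/m_f) = 2300.0 × ln(1.139) = 2300.0 × 0.1304 ≈ 300.0 m/s.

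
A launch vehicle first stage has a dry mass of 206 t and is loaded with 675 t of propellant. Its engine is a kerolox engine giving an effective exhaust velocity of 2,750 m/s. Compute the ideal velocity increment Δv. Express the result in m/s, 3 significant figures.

Δv ≈ 4000 m/s

m₀ = m_dry + m_prop = 206 + 675 = 881 t.
Δv = v_e · ln(m₀/m_f) = 2750.0 × ln(4.277) = 2750.0 × 1.4532 ≈ 3996.2 m/s.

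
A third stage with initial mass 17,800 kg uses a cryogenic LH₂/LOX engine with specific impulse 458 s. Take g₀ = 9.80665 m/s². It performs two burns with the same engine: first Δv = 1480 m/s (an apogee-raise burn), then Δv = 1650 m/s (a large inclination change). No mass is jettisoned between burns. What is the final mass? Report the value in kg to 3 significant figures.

final mass ≈ 8870 kg

v_e = Isp · g₀ = 458 × 9.80665 = 4491.4 m/s.
After the first burn: m = 17800 × exp(−1480/4491.4) = 17800 × 0.71927 = 12,803 kg.
After the second burn: m = 12,803 × exp(−1650/4491.4) = 12,803 × 0.69256 = 8,866.85 kg.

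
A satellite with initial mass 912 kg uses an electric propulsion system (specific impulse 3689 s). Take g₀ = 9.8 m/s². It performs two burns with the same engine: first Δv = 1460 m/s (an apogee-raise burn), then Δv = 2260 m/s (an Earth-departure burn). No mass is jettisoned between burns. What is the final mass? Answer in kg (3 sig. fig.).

final mass ≈ 823 kg

v_e = Isp · g₀ = 3689 × 9.8 = 36152.2 m/s.
After the first burn: m = 912 × exp(−1460/36152.2) = 912 × 0.96042 = 875.903 kg.
After the second burn: m = 875.903 × exp(−2260/36152.2) = 875.903 × 0.93940 = 822.823 kg.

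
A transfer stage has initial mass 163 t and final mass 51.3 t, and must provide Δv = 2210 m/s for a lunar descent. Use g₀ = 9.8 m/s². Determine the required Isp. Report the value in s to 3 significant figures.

ln(m₀/m_f) = ln(163000/51300) = ln(3.177) = 1.1561.
Using Δv = v_e ln(m₀/m_f): v_e = Δv / ln(m₀/m_f) = 2210 / 1.1561 = 1911.7 m/s.
Isp = v_e / g₀ = 1911.7 / 9.8 = 195.1 s.

Isp ≈ 195 s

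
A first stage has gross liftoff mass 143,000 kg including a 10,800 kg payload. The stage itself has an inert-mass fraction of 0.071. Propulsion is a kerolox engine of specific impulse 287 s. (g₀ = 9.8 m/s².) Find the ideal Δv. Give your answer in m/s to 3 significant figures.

Stage wet mass = m₀ − payload = 143,000 − 10,800 = 132,200 kg.
Stage dry mass = ε × stage wet mass = 0.071 × 132,200 = 9,386.2 kg.
Burnout mass m_f = stage dry + payload = 9,386.2 + 10,800 = 20,186.2 kg.
v_e = Isp · g₀ = 287 × 9.8 = 2812.6 m/s.
Δv = v_e · ln(143,000/20,186.2) = 2812.6 × ln(7.084) = 2812.6 × 1.9578 ≈ 5507 m/s.

Δv ≈ 5510 m/s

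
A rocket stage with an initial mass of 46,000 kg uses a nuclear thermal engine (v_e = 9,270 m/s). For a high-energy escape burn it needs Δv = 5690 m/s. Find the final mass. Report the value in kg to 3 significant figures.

m₀/m_f = exp(Δv / v_e) = exp(5690 / 9270.0) = exp(0.6138) = 1.8475.
m_f = m₀ / 1.8475 = 46,000 / 1.8475 = 24,898.5 kg.

final mass ≈ 24900 kg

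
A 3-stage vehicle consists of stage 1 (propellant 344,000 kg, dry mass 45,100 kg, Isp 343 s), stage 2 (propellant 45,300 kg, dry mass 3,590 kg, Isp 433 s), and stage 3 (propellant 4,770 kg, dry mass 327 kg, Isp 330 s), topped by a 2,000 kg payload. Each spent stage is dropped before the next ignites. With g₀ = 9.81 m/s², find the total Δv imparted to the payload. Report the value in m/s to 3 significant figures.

Δv ≈ 15600 m/s

Ignition mass of stage 1 = 344,000+45,100 + 45,300+3,590 + 4,770+327 + 2,000 = 445,087 kg.
Stage 1: m₀ = 445,087 kg, m_f = 445,087 − 344,000 = 101,087 kg; Δv = 343×9.81×ln(4.403) = 3364.8×1.4823 ≈ 4988 m/s.
Stage 2: m₀ = 55,987 kg, m_f = 55,987 − 45,300 = 10,687 kg; Δv = 433×9.81×ln(5.239) = 4247.7×1.6561 ≈ 7035 m/s.
Stage 3: m₀ = 7,097 kg, m_f = 7,097 − 4,770 = 2,327 kg; Δv = 330×9.81×ln(3.05) = 3237.3×1.1151 ≈ 3610 m/s.
Total Δv = 4988 + 7035 + 3610 = 15633 m/s.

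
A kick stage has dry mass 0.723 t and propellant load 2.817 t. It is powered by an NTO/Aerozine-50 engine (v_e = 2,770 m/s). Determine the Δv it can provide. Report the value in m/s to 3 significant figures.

m₀ = m_dry + m_prop = 0.723 + 2.817 = 3.54 t.
Δv = v_e · ln(m₀/m_f) = 2770.0 × ln(4.896) = 2770.0 × 1.5885 ≈ 4400.1 m/s.

Δv ≈ 4400 m/s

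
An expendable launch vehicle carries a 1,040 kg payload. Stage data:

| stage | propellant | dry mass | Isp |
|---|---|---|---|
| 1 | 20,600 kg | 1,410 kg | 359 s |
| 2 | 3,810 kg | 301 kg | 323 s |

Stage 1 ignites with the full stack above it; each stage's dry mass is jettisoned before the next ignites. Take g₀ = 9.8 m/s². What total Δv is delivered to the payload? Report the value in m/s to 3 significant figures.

Ignition mass of stage 1 = 20,600+1,410 + 3,810+301 + 1,040 = 27,161 kg.
Stage 1: m₀ = 27,161 kg, m_f = 27,161 − 20,600 = 6,561 kg; Δv = 359×9.8×ln(4.14) = 3518.2×1.4206 ≈ 4998 m/s.
Stage 2: m₀ = 5,151 kg, m_f = 5,151 − 3,810 = 1,341 kg; Δv = 323×9.8×ln(3.841) = 3165.4×1.3458 ≈ 4260 m/s.
Total Δv = 4998 + 4260 = 9258 m/s.

Δv ≈ 9260 m/s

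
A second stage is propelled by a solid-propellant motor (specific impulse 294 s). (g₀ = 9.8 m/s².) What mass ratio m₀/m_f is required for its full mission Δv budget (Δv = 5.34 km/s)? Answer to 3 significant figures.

mass ratio ≈ 6.38

v_e = Isp · g₀ = 294 × 9.8 = 2881.2 m/s.
By the Tsiolkovsky rocket equation, m₀/m_f = exp(Δv / v_e) = exp(5340 / 2881.2) = exp(1.8534) = 6.3814.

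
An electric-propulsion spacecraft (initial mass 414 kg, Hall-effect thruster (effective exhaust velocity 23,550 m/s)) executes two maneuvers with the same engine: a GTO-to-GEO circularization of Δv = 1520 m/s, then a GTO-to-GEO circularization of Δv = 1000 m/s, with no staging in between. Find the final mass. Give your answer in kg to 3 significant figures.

After the first burn: m = 414 × exp(−1520/23550.0) = 414 × 0.93750 = 388.125 kg.
After the second burn: m = 388.125 × exp(−1000/23550.0) = 388.125 × 0.95843 = 371.991 kg.

final mass ≈ 372 kg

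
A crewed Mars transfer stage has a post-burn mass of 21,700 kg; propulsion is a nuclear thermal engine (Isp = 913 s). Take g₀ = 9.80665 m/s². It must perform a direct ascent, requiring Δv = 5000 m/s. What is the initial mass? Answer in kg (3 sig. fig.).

v_e = Isp · g₀ = 913 × 9.80665 = 8953.5 m/s.
Rocket equation: m₀/m_f = exp(Δv / v_e) = exp(5000 / 8953.5) = exp(0.5584) = 1.7479.
m₀ = m_f × 1.7479 = 21,700 × 1.7479 = 37,929.4 kg.

initial mass ≈ 37900 kg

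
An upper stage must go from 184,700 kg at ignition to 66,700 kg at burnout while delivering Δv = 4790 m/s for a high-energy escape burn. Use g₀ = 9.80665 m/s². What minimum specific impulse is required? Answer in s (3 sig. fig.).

ln(m₀/m_f) = ln(184700/66700) = ln(2.769) = 1.0185.
From the ideal rocket equation, v_e = Δv / ln(m₀/m_f) = 4790 / 1.0185 = 4702.9 m/s.
Isp = v_e / g₀ = 4702.9 / 9.80665 = 479.6 s.

Isp ≈ 480 s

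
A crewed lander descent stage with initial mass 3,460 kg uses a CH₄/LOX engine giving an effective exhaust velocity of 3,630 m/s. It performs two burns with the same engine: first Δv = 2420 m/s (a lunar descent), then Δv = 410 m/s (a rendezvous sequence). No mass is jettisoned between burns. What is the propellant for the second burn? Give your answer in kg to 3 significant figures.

propellant for the second burn ≈ 190 kg

After the first burn: m = 3460 × exp(−2420/3630.0) = 3460 × 0.51342 = 1,776.43 kg.
After the second burn: m = 1,776.43 × exp(−410/3630.0) = 1,776.43 × 0.89320 = 1,586.71 kg.
Second-burn propellant = 1,776.43 − 1,586.71 = 189.72 kg.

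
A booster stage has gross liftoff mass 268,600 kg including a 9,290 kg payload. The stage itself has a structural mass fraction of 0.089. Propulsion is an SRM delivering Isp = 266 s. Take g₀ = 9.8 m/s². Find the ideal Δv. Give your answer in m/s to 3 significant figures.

Δv ≈ 5520 m/s

Stage wet mass = m₀ − payload = 268,600 − 9,290 = 259,310 kg.
Stage dry mass = ε × stage wet mass = 0.089 × 259,310 = 23,078.6 kg.
Burnout mass m_f = stage dry + payload = 23,078.6 + 9,290 = 32,368.6 kg.
v_e = Isp · g₀ = 266 × 9.8 = 2606.8 m/s.
Δv = v_e · ln(268,600/32,368.6) = 2606.8 × ln(8.298) = 2606.8 × 2.1160 ≈ 5516 m/s.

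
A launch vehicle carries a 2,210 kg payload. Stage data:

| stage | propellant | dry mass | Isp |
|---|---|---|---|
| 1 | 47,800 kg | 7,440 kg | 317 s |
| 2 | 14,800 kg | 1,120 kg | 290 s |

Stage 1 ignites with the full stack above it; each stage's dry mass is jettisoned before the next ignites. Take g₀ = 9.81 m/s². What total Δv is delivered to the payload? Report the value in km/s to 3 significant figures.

Δv ≈ 8.10 km/s

Ignition mass of stage 1 = 47,800+7,440 + 14,800+1,120 + 2,210 = 73,370 kg.
Stage 1: m₀ = 73,370 kg, m_f = 73,370 − 47,800 = 25,570 kg; Δv = 317×9.81×ln(2.869) = 3109.8×1.0541 ≈ 3278 m/s.
Stage 2: m₀ = 18,130 kg, m_f = 18,130 − 14,800 = 3,330 kg; Δv = 290×9.81×ln(5.444) = 2844.9×1.6946 ≈ 4821 m/s.
Total Δv = 3278 + 4821 = 8099 m/s.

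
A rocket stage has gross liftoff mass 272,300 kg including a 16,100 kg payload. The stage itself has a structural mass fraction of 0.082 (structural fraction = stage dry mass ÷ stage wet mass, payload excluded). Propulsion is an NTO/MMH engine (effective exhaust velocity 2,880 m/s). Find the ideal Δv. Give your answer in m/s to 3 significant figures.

Stage wet mass = m₀ − payload = 272,300 − 16,100 = 256,200 kg.
Stage dry mass = ε × stage wet mass = 0.082 × 256,200 = 21,008.4 kg.
Burnout mass m_f = stage dry + payload = 21,008.4 + 16,100 = 37,108.4 kg.
Δv = v_e · ln(272,300/37,108.4) = 2880.0 × ln(7.338) = 2880.0 × 1.9931 ≈ 5740 m/s.

Δv ≈ 5740 m/s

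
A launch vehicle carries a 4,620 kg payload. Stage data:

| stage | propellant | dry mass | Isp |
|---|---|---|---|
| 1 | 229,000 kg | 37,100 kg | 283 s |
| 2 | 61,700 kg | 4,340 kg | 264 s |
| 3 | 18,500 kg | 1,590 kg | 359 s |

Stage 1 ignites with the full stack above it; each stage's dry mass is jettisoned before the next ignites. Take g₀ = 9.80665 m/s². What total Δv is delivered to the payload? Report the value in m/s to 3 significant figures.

Δv ≈ 10700 m/s

Ignition mass of stage 1 = 229,000+37,100 + 61,700+4,340 + 18,500+1,590 + 4,620 = 356,850 kg.
Stage 1: m₀ = 356,850 kg, m_f = 356,850 − 229,000 = 127,850 kg; Δv = 283×9.80665×ln(2.791) = 2775.3×1.0265 ≈ 2849 m/s.
Stage 2: m₀ = 90,750 kg, m_f = 90,750 − 61,700 = 29,050 kg; Δv = 264×9.80665×ln(3.124) = 2589.0×1.1391 ≈ 2949 m/s.
Stage 3: m₀ = 24,710 kg, m_f = 24,710 − 18,500 = 6,210 kg; Δv = 359×9.80665×ln(3.979) = 3520.6×1.3810 ≈ 4862 m/s.
Total Δv = 2849 + 2949 + 4862 = 10660 m/s.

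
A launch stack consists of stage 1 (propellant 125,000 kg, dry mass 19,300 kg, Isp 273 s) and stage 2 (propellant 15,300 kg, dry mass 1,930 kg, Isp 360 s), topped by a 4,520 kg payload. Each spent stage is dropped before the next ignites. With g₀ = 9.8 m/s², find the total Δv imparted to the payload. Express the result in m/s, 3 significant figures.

Δv ≈ 8030 m/s

Ignition mass of stage 1 = 125,000+19,300 + 15,300+1,930 + 4,520 = 166,050 kg.
Stage 1: m₀ = 166,050 kg, m_f = 166,050 − 125,000 = 41,050 kg; Δv = 273×9.8×ln(4.045) = 2675.4×1.3975 ≈ 3739 m/s.
Stage 2: m₀ = 21,750 kg, m_f = 21,750 − 15,300 = 6,450 kg; Δv = 360×9.8×ln(3.372) = 3528.0×1.2155 ≈ 4288 m/s.
Total Δv = 3739 + 4288 = 8027 m/s.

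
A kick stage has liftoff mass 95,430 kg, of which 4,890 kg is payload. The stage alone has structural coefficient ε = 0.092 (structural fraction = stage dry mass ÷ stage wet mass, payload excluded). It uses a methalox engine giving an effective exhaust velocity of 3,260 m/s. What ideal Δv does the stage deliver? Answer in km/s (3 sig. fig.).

Stage wet mass = m₀ − payload = 95,430 − 4,890 = 90,540 kg.
Stage dry mass = ε × stage wet mass = 0.092 × 90,540 = 8,329.68 kg.
Burnout mass m_f = stage dry + payload = 8,329.68 + 4,890 = 13,219.68 kg.
Δv = v_e · ln(95,430/13,219.68) = 3260.0 × ln(7.219) = 3260.0 × 1.9767 ≈ 6444 m/s.

Δv ≈ 6.44 km/s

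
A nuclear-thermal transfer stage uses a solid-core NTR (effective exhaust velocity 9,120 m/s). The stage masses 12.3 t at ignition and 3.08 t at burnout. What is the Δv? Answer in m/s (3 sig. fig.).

Using Δv = v_e ln(m₀/m_f): Δv = v_e · ln(m₀/m_f) = 9120.0 × ln(3.994) = 9120.0 × 1.3847 ≈ 12628.2 m/s.

Δv ≈ 12600 m/s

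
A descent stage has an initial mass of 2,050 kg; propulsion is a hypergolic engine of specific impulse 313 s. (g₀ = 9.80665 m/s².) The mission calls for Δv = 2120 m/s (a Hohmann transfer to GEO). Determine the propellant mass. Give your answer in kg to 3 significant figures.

propellant mass ≈ 1020 kg

v_e = Isp · g₀ = 313 × 9.80665 = 3069.5 m/s.
Using Δv = v_e ln(m₀/m_f): m₀/m_f = exp(Δv / v_e) = exp(2120 / 3069.5) = exp(0.6907) = 1.9951.
m_f = 2,050 / 1.9951 = 1,027.52 kg, so propellant = m₀ − m_f = 2,050 − 1,027.52 = 1,022.48 kg.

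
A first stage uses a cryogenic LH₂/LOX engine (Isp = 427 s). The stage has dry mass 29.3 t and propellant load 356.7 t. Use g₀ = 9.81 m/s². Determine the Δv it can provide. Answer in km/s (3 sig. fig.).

Δv ≈ 10.8 km/s

v_e = Isp · g₀ = 427 × 9.81 = 4188.9 m/s.
m₀ = m_dry + m_prop = 29.3 + 356.7 = 386 t.
Δv = v_e · ln(m₀/m_f) = 4188.9 × ln(13.17) = 4188.9 × 2.5782 ≈ 10800.0 m/s.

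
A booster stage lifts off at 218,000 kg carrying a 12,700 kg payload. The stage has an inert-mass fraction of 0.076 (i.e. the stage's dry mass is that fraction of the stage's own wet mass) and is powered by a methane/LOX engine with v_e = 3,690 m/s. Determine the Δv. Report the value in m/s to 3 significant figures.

Δv ≈ 7530 m/s

Stage wet mass = m₀ − payload = 218,000 − 12,700 = 205,300 kg.
Stage dry mass = ε × stage wet mass = 0.076 × 205,300 = 15,602.8 kg.
Burnout mass m_f = stage dry + payload = 15,602.8 + 12,700 = 28,302.8 kg.
Δv = v_e · ln(218,000/28,302.8) = 3690.0 × ln(7.702) = 3690.0 × 2.0415 ≈ 7533 m/s.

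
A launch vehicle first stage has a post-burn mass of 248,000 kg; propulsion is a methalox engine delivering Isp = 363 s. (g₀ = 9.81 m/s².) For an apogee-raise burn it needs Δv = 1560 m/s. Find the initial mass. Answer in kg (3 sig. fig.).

initial mass ≈ 384000 kg

v_e = Isp · g₀ = 363 × 9.81 = 3561.0 m/s.
m₀/m_f = exp(Δv / v_e) = exp(1560 / 3561.0) = exp(0.4381) = 1.5497.
m₀ = m_f × 1.5497 = 248,000 × 1.5497 = 384,326 kg.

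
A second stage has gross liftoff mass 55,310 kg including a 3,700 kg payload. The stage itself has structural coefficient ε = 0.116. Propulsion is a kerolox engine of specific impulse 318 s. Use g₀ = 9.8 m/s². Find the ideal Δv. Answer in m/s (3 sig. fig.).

Stage wet mass = m₀ − payload = 55,310 − 3,700 = 51,610 kg.
Stage dry mass = ε × stage wet mass = 0.116 × 51,610 = 5,986.76 kg.
Burnout mass m_f = stage dry + payload = 5,986.76 + 3,700 = 9,686.76 kg.
v_e = Isp · g₀ = 318 × 9.8 = 3116.4 m/s.
Rocket equation: Δv = v_e · ln(55,310/9,686.76) = 3116.4 × ln(5.71) = 3116.4 × 1.7422 ≈ 5429 m/s.

Δv ≈ 5430 m/s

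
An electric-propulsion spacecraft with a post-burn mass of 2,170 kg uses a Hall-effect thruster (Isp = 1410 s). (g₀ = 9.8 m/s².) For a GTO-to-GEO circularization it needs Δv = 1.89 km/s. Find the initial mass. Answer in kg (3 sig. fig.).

initial mass ≈ 2490 kg

v_e = Isp · g₀ = 1410 × 9.8 = 13818.0 m/s.
m₀/m_f = exp(Δv / v_e) = exp(1890 / 13818.0) = exp(0.1368) = 1.1466.
m₀ = m_f × 1.1466 = 2,170 × 1.1466 = 2,488.12 kg.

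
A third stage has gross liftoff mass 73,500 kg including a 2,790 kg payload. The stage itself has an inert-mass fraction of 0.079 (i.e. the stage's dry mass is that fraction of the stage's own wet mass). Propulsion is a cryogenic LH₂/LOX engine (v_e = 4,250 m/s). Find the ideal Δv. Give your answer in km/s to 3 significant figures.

Stage wet mass = m₀ − payload = 73,500 − 2,790 = 70,710 kg.
Stage dry mass = ε × stage wet mass = 0.079 × 70,710 = 5,586.09 kg.
Burnout mass m_f = stage dry + payload = 5,586.09 + 2,790 = 8,376.09 kg.
Using Δv = v_e ln(m₀/m_f): Δv = v_e · ln(73,500/8,376.09) = 4250.0 × ln(8.775) = 4250.0 × 2.1719 ≈ 9231 m/s.

Δv ≈ 9.23 km/s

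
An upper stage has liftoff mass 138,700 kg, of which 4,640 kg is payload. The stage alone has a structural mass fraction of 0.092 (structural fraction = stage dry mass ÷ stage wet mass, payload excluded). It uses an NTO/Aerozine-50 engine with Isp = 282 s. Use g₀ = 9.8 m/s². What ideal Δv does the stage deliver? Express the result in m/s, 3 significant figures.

Stage wet mass = m₀ − payload = 138,700 − 4,640 = 134,060 kg.
Stage dry mass = ε × stage wet mass = 0.092 × 134,060 = 12,333.5 kg.
Burnout mass m_f = stage dry + payload = 12,333.5 + 4,640 = 16,973.5 kg.
v_e = Isp · g₀ = 282 × 9.8 = 2763.6 m/s.
Rocket equation: Δv = v_e · ln(138,700/16,973.5) = 2763.6 × ln(8.172) = 2763.6 × 2.1007 ≈ 5805 m/s.

Δv ≈ 5810 m/s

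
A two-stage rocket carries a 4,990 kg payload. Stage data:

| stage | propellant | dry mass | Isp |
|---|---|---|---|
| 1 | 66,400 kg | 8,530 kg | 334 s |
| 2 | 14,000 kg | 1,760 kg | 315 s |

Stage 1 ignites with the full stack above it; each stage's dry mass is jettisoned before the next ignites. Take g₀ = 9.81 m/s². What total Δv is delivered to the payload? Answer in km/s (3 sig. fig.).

Δv ≈ 7.35 km/s

Ignition mass of stage 1 = 66,400+8,530 + 14,000+1,760 + 4,990 = 95,680 kg.
Stage 1: m₀ = 95,680 kg, m_f = 95,680 − 66,400 = 29,280 kg; Δv = 334×9.81×ln(3.268) = 3276.5×1.1841 ≈ 3880 m/s.
Stage 2: m₀ = 20,750 kg, m_f = 20,750 − 14,000 = 6,750 kg; Δv = 315×9.81×ln(3.074) = 3090.2×1.1230 ≈ 3470 m/s.
Total Δv = 3880 + 3470 = 7350 m/s.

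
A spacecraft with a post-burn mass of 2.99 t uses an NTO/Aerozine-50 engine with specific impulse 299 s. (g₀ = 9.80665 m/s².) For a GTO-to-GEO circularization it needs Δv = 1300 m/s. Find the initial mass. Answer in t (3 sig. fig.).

initial mass ≈ 4.66 t

v_e = Isp · g₀ = 299 × 9.80665 = 2932.2 m/s.
From the ideal rocket equation, m₀/m_f = exp(Δv / v_e) = exp(1300 / 2932.2) = exp(0.4434) = 1.5579.
m₀ = m_f × 1.5579 = 2.99 × 1.5579 = 4.65812 t.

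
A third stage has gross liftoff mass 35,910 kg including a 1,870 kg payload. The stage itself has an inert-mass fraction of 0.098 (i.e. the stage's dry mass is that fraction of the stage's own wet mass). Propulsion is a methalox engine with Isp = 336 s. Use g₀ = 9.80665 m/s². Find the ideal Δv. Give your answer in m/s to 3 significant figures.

Δv ≈ 6360 m/s

Stage wet mass = m₀ − payload = 35,910 − 1,870 = 34,040 kg.
Stage dry mass = ε × stage wet mass = 0.098 × 34,040 = 3,335.92 kg.
Burnout mass m_f = stage dry + payload = 3,335.92 + 1,870 = 5,205.92 kg.
v_e = Isp · g₀ = 336 × 9.80665 = 3295.0 m/s.
Δv = v_e · ln(35,910/5,205.92) = 3295.0 × ln(6.898) = 3295.0 × 1.9312 ≈ 6363 m/s.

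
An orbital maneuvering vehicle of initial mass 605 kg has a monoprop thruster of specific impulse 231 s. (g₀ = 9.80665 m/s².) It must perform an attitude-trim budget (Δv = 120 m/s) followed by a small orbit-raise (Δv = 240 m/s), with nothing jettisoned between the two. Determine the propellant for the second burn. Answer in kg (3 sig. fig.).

v_e = Isp · g₀ = 231 × 9.80665 = 2265.3 m/s.
After the first burn: m = 605 × exp(−120/2265.3) = 605 × 0.94841 = 573.788 kg.
After the second burn: m = 573.788 × exp(−240/2265.3) = 573.788 × 0.89947 = 516.105 kg.
Second-burn propellant = 573.788 − 516.105 = 57.683 kg.

propellant for the second burn ≈ 57.7 kg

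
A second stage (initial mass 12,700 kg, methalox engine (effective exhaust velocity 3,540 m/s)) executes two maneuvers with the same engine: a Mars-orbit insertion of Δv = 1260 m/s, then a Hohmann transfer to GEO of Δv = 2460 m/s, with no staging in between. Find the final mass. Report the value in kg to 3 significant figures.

final mass ≈ 4440 kg

After the first burn: m = 12700 × exp(−1260/3540.0) = 12700 × 0.70052 = 8,896.6 kg.
After the second burn: m = 8,896.6 × exp(−2460/3540.0) = 8,896.6 × 0.49912 = 4,440.47 kg.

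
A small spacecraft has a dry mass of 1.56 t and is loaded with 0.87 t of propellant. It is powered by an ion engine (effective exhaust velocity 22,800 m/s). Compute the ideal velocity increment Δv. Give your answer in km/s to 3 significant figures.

m₀ = m_dry + m_prop = 1.56 + 0.87 = 2.43 t.
Using Δv = v_e ln(m₀/m_f): Δv = v_e · ln(m₀/m_f) = 22800.0 × ln(1.558) = 22800.0 × 0.4432 ≈ 10105.1 m/s.

Δv ≈ 10.1 km/s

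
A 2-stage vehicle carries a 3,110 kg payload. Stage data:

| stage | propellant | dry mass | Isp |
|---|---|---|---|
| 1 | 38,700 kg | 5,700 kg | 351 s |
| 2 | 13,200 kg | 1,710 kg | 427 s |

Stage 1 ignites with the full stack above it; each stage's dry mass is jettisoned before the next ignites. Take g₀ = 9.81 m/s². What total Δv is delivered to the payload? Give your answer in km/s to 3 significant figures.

Ignition mass of stage 1 = 38,700+5,700 + 13,200+1,710 + 3,110 = 62,420 kg.
Stage 1: m₀ = 62,420 kg, m_f = 62,420 − 38,700 = 23,720 kg; Δv = 351×9.81×ln(2.632) = 3443.3×0.9676 ≈ 3332 m/s.
Stage 2: m₀ = 18,020 kg, m_f = 18,020 − 13,200 = 4,820 kg; Δv = 427×9.81×ln(3.739) = 4188.9×1.3187 ≈ 5524 m/s.
Total Δv = 3332 + 5524 = 8856 m/s.

Δv ≈ 8.86 km/s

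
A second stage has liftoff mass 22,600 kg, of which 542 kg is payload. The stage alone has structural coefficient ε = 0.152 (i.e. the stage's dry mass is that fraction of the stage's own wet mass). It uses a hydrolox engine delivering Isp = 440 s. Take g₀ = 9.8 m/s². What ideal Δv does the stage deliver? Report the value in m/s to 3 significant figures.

Stage wet mass = m₀ − payload = 22,600 − 542 = 22,058 kg.
Stage dry mass = ε × stage wet mass = 0.152 × 22,058 = 3,352.82 kg.
Burnout mass m_f = stage dry + payload = 3,352.82 + 542 = 3,894.82 kg.
v_e = Isp · g₀ = 440 × 9.8 = 4312.0 m/s.
By the Tsiolkovsky rocket equation, Δv = v_e · ln(22,600/3,894.82) = 4312.0 × ln(5.803) = 4312.0 × 1.7583 ≈ 7582 m/s.

Δv ≈ 7580 m/s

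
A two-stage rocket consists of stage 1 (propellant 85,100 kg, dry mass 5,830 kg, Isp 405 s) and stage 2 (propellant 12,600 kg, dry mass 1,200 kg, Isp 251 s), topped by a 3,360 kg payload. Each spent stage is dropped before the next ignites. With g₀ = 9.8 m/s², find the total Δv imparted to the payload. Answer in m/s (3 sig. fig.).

Ignition mass of stage 1 = 85,100+5,830 + 12,600+1,200 + 3,360 = 108,090 kg.
Stage 1: m₀ = 108,090 kg, m_f = 108,090 − 85,100 = 22,990 kg; Δv = 405×9.8×ln(4.702) = 3969.0×1.5479 ≈ 6144 m/s.
Stage 2: m₀ = 17,160 kg, m_f = 17,160 − 12,600 = 4,560 kg; Δv = 251×9.8×ln(3.763) = 2459.8×1.3253 ≈ 3260 m/s.
Total Δv = 6144 + 3260 = 9404 m/s.

Δv ≈ 9400 m/s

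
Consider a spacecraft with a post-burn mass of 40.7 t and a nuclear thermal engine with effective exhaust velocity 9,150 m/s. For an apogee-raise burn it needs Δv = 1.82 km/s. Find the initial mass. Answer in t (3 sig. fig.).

From the ideal rocket equation, m₀/m_f = exp(Δv / v_e) = exp(1820 / 9150.0) = exp(0.1989) = 1.2201.
m₀ = m_f × 1.2201 = 40.7 × 1.2201 = 49.6581 t.

initial mass ≈ 49.7 t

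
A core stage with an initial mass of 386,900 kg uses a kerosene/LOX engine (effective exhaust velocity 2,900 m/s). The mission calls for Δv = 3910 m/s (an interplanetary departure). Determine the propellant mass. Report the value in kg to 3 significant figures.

propellant mass ≈ 286000 kg

By the Tsiolkovsky rocket equation, m₀/m_f = exp(Δv / v_e) = exp(3910 / 2900.0) = exp(1.3483) = 3.8508.
m_f = 386,900 / 3.8508 = 100,473 kg, so propellant = m₀ − m_f = 386,900 − 100,473 = 286,427 kg.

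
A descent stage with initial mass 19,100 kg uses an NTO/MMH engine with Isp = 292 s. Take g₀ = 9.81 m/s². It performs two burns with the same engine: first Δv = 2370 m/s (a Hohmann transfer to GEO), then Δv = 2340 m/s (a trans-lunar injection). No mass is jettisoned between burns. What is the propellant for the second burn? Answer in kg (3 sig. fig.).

v_e = Isp · g₀ = 292 × 9.81 = 2864.5 m/s.
After the first burn: m = 19100 × exp(−2370/2864.5) = 19100 × 0.43720 = 8,350.52 kg.
After the second burn: m = 8,350.52 × exp(−2340/2864.5) = 8,350.52 × 0.44180 = 3,689.26 kg.
Second-burn propellant = 8,350.52 − 3,689.26 = 4,661.26 kg.

propellant for the second burn ≈ 4660 kg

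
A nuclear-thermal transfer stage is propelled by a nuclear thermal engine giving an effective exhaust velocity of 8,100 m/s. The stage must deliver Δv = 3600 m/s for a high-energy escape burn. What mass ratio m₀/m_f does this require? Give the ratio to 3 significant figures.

By the Tsiolkovsky rocket equation, m₀/m_f = exp(Δv / v_e) = exp(3600 / 8100.0) = exp(0.4444) = 1.5596.

mass ratio ≈ 1.56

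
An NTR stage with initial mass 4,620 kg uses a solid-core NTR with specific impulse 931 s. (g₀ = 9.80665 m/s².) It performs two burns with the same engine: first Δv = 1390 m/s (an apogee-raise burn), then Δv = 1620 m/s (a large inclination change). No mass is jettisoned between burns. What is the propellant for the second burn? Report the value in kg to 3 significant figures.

propellant for the second burn ≈ 645 kg

v_e = Isp · g₀ = 931 × 9.80665 = 9130.0 m/s.
After the first burn: m = 4620 × exp(−1390/9130.0) = 4620 × 0.85878 = 3,967.56 kg.
After the second burn: m = 3,967.56 × exp(−1620/9130.0) = 3,967.56 × 0.83741 = 3,322.47 kg.
Second-burn propellant = 3,967.56 − 3,322.47 = 645.09 kg.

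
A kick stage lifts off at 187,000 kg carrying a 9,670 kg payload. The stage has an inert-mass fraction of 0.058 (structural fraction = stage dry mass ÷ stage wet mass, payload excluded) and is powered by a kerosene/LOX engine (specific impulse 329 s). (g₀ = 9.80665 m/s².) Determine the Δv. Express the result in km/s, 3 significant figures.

Δv ≈ 7.22 km/s

Stage wet mass = m₀ − payload = 187,000 − 9,670 = 177,330 kg.
Stage dry mass = ε × stage wet mass = 0.058 × 177,330 = 10,285.1 kg.
Burnout mass m_f = stage dry + payload = 10,285.1 + 9,670 = 19,955.1 kg.
v_e = Isp · g₀ = 329 × 9.80665 = 3226.4 m/s.
Rocket equation: Δv = v_e · ln(187,000/19,955.1) = 3226.4 × ln(9.371) = 3226.4 × 2.2376 ≈ 7219 m/s.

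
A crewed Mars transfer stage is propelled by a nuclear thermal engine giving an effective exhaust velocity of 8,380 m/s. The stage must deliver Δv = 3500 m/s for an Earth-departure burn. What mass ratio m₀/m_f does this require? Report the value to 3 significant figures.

mass ratio ≈ 1.52

Rocket equation: m₀/m_f = exp(Δv / v_e) = exp(3500 / 8380.0) = exp(0.4177) = 1.5184.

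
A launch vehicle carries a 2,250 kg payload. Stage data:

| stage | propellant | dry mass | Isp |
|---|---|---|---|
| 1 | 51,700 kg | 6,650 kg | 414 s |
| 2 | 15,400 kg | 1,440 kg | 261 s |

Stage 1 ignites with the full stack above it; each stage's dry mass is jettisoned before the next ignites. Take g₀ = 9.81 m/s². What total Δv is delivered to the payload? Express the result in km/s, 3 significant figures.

Ignition mass of stage 1 = 51,700+6,650 + 15,400+1,440 + 2,250 = 77,440 kg.
Stage 1: m₀ = 77,440 kg, m_f = 77,440 − 51,700 = 25,740 kg; Δv = 414×9.81×ln(3.009) = 4061.3×1.1015 ≈ 4473 m/s.
Stage 2: m₀ = 19,090 kg, m_f = 19,090 − 15,400 = 3,690 kg; Δv = 261×9.81×ln(5.173) = 2560.4×1.6435 ≈ 4208 m/s.
Total Δv = 4473 + 4208 = 8681 m/s.

Δv ≈ 8.68 km/s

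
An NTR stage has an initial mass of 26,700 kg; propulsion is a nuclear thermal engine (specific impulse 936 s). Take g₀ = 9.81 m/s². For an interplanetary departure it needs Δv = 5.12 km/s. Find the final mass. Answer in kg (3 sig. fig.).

final mass ≈ 15300 kg

v_e = Isp · g₀ = 936 × 9.81 = 9182.2 m/s.
m₀/m_f = exp(Δv / v_e) = exp(5120 / 9182.2) = exp(0.5576) = 1.7465.
m_f = m₀ / 1.7465 = 26,700 / 1.7465 = 15,287.7 kg.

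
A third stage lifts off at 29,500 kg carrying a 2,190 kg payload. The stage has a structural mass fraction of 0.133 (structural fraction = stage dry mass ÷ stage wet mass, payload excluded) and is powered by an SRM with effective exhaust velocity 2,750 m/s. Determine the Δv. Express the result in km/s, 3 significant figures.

Stage wet mass = m₀ − payload = 29,500 − 2,190 = 27,310 kg.
Stage dry mass = ε × stage wet mass = 0.133 × 27,310 = 3,632.23 kg.
Burnout mass m_f = stage dry + payload = 3,632.23 + 2,190 = 5,822.23 kg.
From the ideal rocket equation, Δv = v_e · ln(29,500/5,822.23) = 2750.0 × ln(5.067) = 2750.0 × 1.6227 ≈ 4462 m/s.

Δv ≈ 4.46 km/s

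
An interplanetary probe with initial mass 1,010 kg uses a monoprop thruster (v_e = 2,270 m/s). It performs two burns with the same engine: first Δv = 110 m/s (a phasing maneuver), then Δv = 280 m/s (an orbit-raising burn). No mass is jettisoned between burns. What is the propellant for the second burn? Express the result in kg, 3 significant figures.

propellant for the second burn ≈ 112 kg

After the first burn: m = 1010 × exp(−110/2270.0) = 1010 × 0.95270 = 962.227 kg.
After the second burn: m = 962.227 × exp(−280/2270.0) = 962.227 × 0.88396 = 850.57 kg.
Second-burn propellant = 962.227 − 850.57 = 111.657 kg.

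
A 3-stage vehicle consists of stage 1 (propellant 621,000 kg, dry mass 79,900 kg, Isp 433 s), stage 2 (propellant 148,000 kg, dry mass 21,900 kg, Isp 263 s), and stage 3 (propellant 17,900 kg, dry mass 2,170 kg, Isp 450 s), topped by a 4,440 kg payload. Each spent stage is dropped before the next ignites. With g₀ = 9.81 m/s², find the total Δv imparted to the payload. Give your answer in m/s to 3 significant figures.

Δv ≈ 14500 m/s

Ignition mass of stage 1 = 621,000+79,900 + 148,000+21,900 + 17,900+2,170 + 4,440 = 895,310 kg.
Stage 1: m₀ = 895,310 kg, m_f = 895,310 − 621,000 = 274,310 kg; Δv = 433×9.81×ln(3.264) = 4247.7×1.1829 ≈ 5025 m/s.
Stage 2: m₀ = 194,410 kg, m_f = 194,410 − 148,000 = 46,410 kg; Δv = 263×9.81×ln(4.189) = 2580.0×1.4325 ≈ 3696 m/s.
Stage 3: m₀ = 24,510 kg, m_f = 24,510 − 17,900 = 6,610 kg; Δv = 450×9.81×ln(3.708) = 4414.5×1.3105 ≈ 5785 m/s.
Total Δv = 5025 + 3696 + 5785 = 14506 m/s.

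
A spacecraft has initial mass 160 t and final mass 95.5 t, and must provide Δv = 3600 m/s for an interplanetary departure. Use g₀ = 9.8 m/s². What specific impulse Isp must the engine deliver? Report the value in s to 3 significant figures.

Isp ≈ 712 s

ln(m₀/m_f) = ln(160000/95500) = ln(1.675) = 0.5160.
From the ideal rocket equation, v_e = Δv / ln(m₀/m_f) = 3600 / 0.5160 = 6976.1 m/s.
Isp = v_e / g₀ = 6976.1 / 9.8 = 711.8 s.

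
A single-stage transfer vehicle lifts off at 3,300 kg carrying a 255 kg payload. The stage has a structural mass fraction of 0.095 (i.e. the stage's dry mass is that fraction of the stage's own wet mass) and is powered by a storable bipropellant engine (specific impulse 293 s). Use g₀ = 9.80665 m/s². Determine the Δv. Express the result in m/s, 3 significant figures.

Δv ≈ 5180 m/s

Stage wet mass = m₀ − payload = 3,300 − 255 = 3,045 kg.
Stage dry mass = ε × stage wet mass = 0.095 × 3,045 = 289.275 kg.
Burnout mass m_f = stage dry + payload = 289.275 + 255 = 544.275 kg.
v_e = Isp · g₀ = 293 × 9.80665 = 2873.3 m/s.
Δv = v_e · ln(3,300/544.275) = 2873.3 × ln(6.063) = 2873.3 × 1.8022 ≈ 5178 m/s.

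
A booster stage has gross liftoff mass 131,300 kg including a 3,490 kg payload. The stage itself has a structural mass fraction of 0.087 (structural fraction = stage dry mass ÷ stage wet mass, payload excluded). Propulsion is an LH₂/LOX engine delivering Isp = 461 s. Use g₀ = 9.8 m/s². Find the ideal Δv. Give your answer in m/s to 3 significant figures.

Δv ≈ 9920 m/s

Stage wet mass = m₀ − payload = 131,300 − 3,490 = 127,810 kg.
Stage dry mass = ε × stage wet mass = 0.087 × 127,810 = 11,119.5 kg.
Burnout mass m_f = stage dry + payload = 11,119.5 + 3,490 = 14,609.5 kg.
v_e = Isp · g₀ = 461 × 9.8 = 4517.8 m/s.
Δv = v_e · ln(131,300/14,609.5) = 4517.8 × ln(8.987) = 4517.8 × 2.1958 ≈ 9920 m/s.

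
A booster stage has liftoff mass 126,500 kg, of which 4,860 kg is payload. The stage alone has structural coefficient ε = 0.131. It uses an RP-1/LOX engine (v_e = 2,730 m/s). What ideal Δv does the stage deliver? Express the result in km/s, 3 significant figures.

Δv ≈ 4.93 km/s

Stage wet mass = m₀ − payload = 126,500 − 4,860 = 121,640 kg.
Stage dry mass = ε × stage wet mass = 0.131 × 121,640 = 15,934.8 kg.
Burnout mass m_f = stage dry + payload = 15,934.8 + 4,860 = 20,794.8 kg.
Using Δv = v_e ln(m₀/m_f): Δv = v_e · ln(126,500/20,794.8) = 2730.0 × ln(6.083) = 2730.0 × 1.8055 ≈ 4929 m/s.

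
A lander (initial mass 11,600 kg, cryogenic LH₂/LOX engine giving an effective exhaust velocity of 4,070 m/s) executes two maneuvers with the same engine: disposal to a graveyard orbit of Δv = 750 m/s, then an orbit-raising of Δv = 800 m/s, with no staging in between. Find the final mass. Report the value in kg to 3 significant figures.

After the first burn: m = 11600 × exp(−750/4070.0) = 11600 × 0.83171 = 9,647.84 kg.
After the second burn: m = 9,647.84 × exp(−800/4070.0) = 9,647.84 × 0.82155 = 7,926.18 kg.

final mass ≈ 7930 kg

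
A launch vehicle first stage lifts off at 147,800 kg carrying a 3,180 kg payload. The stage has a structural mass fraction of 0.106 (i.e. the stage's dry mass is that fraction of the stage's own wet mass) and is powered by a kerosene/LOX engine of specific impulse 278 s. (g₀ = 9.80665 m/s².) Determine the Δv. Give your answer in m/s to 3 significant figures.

Δv ≈ 5660 m/s

Stage wet mass = m₀ − payload = 147,800 − 3,180 = 144,620 kg.
Stage dry mass = ε × stage wet mass = 0.106 × 144,620 = 15,329.7 kg.
Burnout mass m_f = stage dry + payload = 15,329.7 + 3,180 = 18,509.7 kg.
v_e = Isp · g₀ = 278 × 9.80665 = 2726.2 m/s.
Using Δv = v_e ln(m₀/m_f): Δv = v_e · ln(147,800/18,509.7) = 2726.2 × ln(7.985) = 2726.2 × 2.0776 ≈ 5664 m/s.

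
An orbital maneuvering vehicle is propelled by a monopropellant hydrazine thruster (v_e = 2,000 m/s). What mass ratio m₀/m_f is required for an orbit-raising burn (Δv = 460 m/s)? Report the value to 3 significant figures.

mass ratio ≈ 1.26

m₀/m_f = exp(Δv / v_e) = exp(460 / 2000.0) = exp(0.2300) = 1.2586.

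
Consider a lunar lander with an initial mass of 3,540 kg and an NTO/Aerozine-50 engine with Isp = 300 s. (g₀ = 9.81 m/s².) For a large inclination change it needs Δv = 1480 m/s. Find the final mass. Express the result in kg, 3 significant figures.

final mass ≈ 2140 kg

v_e = Isp · g₀ = 300 × 9.81 = 2943.0 m/s.
Using Δv = v_e ln(m₀/m_f): m₀/m_f = exp(Δv / v_e) = exp(1480 / 2943.0) = exp(0.5029) = 1.6535.
m_f = m₀ / 1.6535 = 3,540 / 1.6535 = 2,140.91 kg.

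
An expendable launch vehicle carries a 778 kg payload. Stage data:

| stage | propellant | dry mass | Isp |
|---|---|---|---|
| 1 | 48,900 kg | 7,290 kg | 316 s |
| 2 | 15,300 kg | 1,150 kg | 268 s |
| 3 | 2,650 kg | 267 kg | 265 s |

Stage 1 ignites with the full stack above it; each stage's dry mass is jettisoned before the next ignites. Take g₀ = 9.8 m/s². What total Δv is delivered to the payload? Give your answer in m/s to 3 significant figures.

Ignition mass of stage 1 = 48,900+7,290 + 15,300+1,150 + 2,650+267 + 778 = 76,335 kg.
Stage 1: m₀ = 76,335 kg, m_f = 76,335 − 48,900 = 27,435 kg; Δv = 316×9.8×ln(2.782) = 3096.8×1.0233 ≈ 3169 m/s.
Stage 2: m₀ = 20,145 kg, m_f = 20,145 − 15,300 = 4,845 kg; Δv = 268×9.8×ln(4.158) = 2626.4×1.4250 ≈ 3743 m/s.
Stage 3: m₀ = 3,695 kg, m_f = 3,695 − 2,650 = 1,045 kg; Δv = 265×9.8×ln(3.536) = 2597.0×1.2630 ≈ 3280 m/s.
Total Δv = 3169 + 3743 + 3280 = 10192 m/s.

Δv ≈ 10200 m/s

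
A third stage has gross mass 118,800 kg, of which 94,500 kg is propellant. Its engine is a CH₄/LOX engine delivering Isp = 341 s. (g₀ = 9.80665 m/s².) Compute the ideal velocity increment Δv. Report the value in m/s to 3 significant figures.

v_e = Isp · g₀ = 341 × 9.80665 = 3344.1 m/s.
m_f = m₀ − m_prop = 118,800 − 94,500 = 24,300 kg.
Using Δv = v_e ln(m₀/m_f): Δv = v_e · ln(m₀/m_f) = 3344.1 × ln(4.889) = 3344.1 × 1.5870 ≈ 5306.9 m/s.

Δv ≈ 5310 m/s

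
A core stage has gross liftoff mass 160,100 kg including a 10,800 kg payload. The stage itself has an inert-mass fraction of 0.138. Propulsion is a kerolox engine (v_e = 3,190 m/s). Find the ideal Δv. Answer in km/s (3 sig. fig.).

Stage wet mass = m₀ − payload = 160,100 − 10,800 = 149,300 kg.
Stage dry mass = ε × stage wet mass = 0.138 × 149,300 = 20,603.4 kg.
Burnout mass m_f = stage dry + payload = 20,603.4 + 10,800 = 31,403.4 kg.
Using Δv = v_e ln(m₀/m_f): Δv = v_e · ln(160,100/31,403.4) = 3190.0 × ln(5.098) = 3190.0 × 1.6289 ≈ 5196 m/s.

Δv ≈ 5.20 km/s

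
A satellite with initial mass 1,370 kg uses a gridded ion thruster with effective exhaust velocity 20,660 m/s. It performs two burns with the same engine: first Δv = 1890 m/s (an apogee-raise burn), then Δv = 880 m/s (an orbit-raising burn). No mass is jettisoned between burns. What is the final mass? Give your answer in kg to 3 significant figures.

final mass ≈ 1200 kg

After the first burn: m = 1370 × exp(−1890/20660.0) = 1370 × 0.91258 = 1,250.23 kg.
After the second burn: m = 1,250.23 × exp(−880/20660.0) = 1,250.23 × 0.95830 = 1,198.1 kg.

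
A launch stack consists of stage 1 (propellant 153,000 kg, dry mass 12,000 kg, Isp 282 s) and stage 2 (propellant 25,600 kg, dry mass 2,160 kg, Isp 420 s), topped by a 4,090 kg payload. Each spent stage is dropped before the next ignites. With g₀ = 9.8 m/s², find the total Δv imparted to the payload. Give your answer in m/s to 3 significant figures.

Δv ≈ 10900 m/s

Ignition mass of stage 1 = 153,000+12,000 + 25,600+2,160 + 4,090 = 196,850 kg.
Stage 1: m₀ = 196,850 kg, m_f = 196,850 − 153,000 = 43,850 kg; Δv = 282×9.8×ln(4.489) = 2763.6×1.5017 ≈ 4150 m/s.
Stage 2: m₀ = 31,850 kg, m_f = 31,850 − 25,600 = 6,250 kg; Δv = 420×9.8×ln(5.096) = 4116.0×1.6285 ≈ 6703 m/s.
Total Δv = 4150 + 6703 = 10853 m/s.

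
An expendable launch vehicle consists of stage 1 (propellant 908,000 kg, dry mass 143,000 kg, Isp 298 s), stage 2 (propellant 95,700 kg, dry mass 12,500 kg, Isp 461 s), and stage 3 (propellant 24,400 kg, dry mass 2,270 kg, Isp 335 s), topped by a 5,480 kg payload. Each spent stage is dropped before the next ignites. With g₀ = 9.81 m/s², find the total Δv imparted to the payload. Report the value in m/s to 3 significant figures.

Δv ≈ 14100 m/s

Ignition mass of stage 1 = 908,000+143,000 + 95,700+12,500 + 24,400+2,270 + 5,480 = 1,191,350 kg.
Stage 1: m₀ = 1,191,350 kg, m_f = 1,191,350 − 908,000 = 283,350 kg; Δv = 298×9.81×ln(4.205) = 2923.4×1.4362 ≈ 4198 m/s.
Stage 2: m₀ = 140,350 kg, m_f = 140,350 − 95,700 = 44,650 kg; Δv = 461×9.81×ln(3.143) = 4522.4×1.1453 ≈ 5179 m/s.
Stage 3: m₀ = 32,150 kg, m_f = 32,150 − 24,400 = 7,750 kg; Δv = 335×9.81×ln(4.148) = 3286.4×1.4227 ≈ 4676 m/s.
Total Δv = 4198 + 5179 + 4676 = 14053 m/s.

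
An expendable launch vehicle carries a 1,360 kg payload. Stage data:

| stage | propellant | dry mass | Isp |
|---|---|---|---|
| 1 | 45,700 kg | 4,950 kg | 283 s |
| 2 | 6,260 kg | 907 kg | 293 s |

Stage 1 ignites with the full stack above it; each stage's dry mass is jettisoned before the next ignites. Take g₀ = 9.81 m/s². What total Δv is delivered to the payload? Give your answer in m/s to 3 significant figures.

Ignition mass of stage 1 = 45,700+4,950 + 6,260+907 + 1,360 = 59,177 kg.
Stage 1: m₀ = 59,177 kg, m_f = 59,177 − 45,700 = 13,477 kg; Δv = 283×9.81×ln(4.391) = 2776.2×1.4795 ≈ 4108 m/s.
Stage 2: m₀ = 8,527 kg, m_f = 8,527 − 6,260 = 2,267 kg; Δv = 293×9.81×ln(3.761) = 2874.3×1.3248 ≈ 3808 m/s.
Total Δv = 4108 + 3808 = 7916 m/s.

Δv ≈ 7920 m/s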